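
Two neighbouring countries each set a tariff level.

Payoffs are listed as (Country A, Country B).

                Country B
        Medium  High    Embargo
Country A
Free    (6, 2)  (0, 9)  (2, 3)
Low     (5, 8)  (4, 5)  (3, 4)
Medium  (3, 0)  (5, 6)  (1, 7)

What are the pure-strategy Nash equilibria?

Country A against Medium: payoffs 6, 5, 3 → best response Free.
Country A against High: payoffs 0, 4, 5 → best response Medium.
Country A against Embargo: payoffs 2, 3, 1 → best response Low.
Country B against Free: payoffs 2, 9, 3 → best response High.
Country B against Low: payoffs 8, 5, 4 → best response Medium.
Country B against Medium: payoffs 0, 6, 7 → best response Embargo.
No profile is a mutual best response for all players.

This game has no pure Nash equilibrium.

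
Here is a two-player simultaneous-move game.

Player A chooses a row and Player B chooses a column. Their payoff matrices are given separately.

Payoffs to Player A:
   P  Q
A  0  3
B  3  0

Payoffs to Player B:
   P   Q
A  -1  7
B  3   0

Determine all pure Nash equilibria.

(A, P): Player A can switch to B (0 → 3). Not NE.
(A, Q): Player A gets 3, best alternative 0; Player B gets 7, best alternative -1. No profitable deviation — NE.
(B, P): Player A gets 3, best alternative 0; Player B gets 3, best alternative 0. No profitable deviation — NE.
(B, Q): Player A can switch to A (0 → 3). Not NE.

The pure Nash equilibria are (A, Q), (B, P).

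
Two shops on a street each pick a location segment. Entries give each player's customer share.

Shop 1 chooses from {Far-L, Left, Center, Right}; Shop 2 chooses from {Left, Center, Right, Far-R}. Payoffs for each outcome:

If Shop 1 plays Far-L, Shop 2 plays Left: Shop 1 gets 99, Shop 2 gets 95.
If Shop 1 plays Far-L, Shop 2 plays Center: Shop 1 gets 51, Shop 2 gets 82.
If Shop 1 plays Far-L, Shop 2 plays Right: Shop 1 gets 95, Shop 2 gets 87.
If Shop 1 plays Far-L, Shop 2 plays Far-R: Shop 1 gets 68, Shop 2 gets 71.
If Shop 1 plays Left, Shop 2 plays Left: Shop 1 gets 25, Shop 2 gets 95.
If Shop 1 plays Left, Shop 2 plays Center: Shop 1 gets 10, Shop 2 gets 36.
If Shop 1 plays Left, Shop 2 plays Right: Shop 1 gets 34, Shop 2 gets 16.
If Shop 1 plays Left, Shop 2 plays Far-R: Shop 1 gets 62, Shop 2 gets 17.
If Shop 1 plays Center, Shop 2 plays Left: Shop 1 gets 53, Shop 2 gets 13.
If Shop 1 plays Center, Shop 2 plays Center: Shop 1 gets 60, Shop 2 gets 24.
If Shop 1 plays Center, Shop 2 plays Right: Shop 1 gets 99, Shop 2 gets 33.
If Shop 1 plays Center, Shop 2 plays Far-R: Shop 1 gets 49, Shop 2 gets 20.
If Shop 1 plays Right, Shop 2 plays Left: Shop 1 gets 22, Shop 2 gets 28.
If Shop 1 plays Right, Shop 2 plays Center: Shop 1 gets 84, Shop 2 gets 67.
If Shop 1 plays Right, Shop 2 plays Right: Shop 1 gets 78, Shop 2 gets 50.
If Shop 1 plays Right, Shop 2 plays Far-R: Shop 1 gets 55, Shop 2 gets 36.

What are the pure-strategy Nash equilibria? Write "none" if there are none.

The pure Nash equilibria are (Far-L, Left) and (Center, Right) and (Right, Center).

Shop 1 against Left: payoffs 99, 25, 53, 22 → best response Far-L.
Shop 1 against Center: payoffs 51, 10, 60, 84 → best response Right.
Shop 1 against Right: payoffs 95, 34, 99, 78 → best response Center.
Shop 1 against Far-R: payoffs 68, 62, 49, 55 → best response Far-L.
Shop 2 against Far-L: payoffs 95, 82, 87, 71 → best response Left.
Shop 2 against Left: payoffs 95, 36, 16, 17 → best response Left.
Shop 2 against Center: payoffs 13, 24, 33, 20 → best response Right.
Shop 2 against Right: payoffs 28, 67, 50, 36 → best response Center.
Mutual best responses: (Far-L, Left); (Center, Right); (Right, Center).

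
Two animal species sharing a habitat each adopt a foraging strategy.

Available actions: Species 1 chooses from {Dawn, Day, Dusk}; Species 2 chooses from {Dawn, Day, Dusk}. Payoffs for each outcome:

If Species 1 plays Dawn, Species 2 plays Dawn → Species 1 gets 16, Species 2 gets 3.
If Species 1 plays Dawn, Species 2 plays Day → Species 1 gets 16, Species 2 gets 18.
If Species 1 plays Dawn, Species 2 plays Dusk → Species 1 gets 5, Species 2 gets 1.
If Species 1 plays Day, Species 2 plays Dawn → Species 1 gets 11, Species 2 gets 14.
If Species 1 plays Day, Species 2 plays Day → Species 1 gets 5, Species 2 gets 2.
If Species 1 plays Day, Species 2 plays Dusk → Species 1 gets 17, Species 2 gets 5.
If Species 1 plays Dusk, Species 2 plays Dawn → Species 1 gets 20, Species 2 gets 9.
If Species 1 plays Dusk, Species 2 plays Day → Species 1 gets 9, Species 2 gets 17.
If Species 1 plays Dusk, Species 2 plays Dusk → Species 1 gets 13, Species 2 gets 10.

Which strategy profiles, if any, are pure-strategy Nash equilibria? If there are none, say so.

Pure NE: (Dawn, Day)

Species 1 against Dawn: payoffs 16, 11, 20 → best response Dusk.
Species 1 against Day: payoffs 16, 5, 9 → best response Dawn.
Species 1 against Dusk: payoffs 5, 17, 13 → best response Day.
Species 2 against Dawn: payoffs 3, 18, 1 → best response Day.
Species 2 against Day: payoffs 14, 2, 5 → best response Dawn.
Species 2 against Dusk: payoffs 9, 17, 10 → best response Day.
Mutual best responses: (Dawn, Day).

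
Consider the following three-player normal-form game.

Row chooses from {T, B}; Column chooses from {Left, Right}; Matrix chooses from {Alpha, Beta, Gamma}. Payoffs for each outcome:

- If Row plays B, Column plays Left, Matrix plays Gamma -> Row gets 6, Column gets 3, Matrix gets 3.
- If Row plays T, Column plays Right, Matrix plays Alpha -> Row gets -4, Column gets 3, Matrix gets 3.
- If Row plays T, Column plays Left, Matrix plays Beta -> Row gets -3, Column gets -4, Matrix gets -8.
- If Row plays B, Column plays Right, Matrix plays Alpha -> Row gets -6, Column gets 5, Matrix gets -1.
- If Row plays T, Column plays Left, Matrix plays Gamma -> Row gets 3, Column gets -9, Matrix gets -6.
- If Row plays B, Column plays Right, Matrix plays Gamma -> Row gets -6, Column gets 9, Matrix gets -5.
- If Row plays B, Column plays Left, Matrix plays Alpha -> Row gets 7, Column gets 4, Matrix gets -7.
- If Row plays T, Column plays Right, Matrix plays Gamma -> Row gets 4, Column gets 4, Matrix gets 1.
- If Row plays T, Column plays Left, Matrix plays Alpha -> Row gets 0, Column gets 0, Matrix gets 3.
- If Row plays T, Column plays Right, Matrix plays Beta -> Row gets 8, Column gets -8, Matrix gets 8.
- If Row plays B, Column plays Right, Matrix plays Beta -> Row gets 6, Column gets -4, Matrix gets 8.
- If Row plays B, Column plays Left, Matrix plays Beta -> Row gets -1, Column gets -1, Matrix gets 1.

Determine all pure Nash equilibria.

Row against (Left, Alpha): payoffs 0, 7 → best response B.
Row against (Left, Beta): payoffs -3, -1 → best response B.
Row against (Left, Gamma): payoffs 3, 6 → best response B.
Row against (Right, Alpha): payoffs -4, -6 → best response T.
Row against (Right, Beta): payoffs 8, 6 → best response T.
Row against (Right, Gamma): payoffs 4, -6 → best response T.
Column against (T, Alpha): payoffs 0, 3 → best response Right.
Column against (T, Beta): payoffs -4, -8 → best response Left.
Column against (T, Gamma): payoffs -9, 4 → best response Right.
Column against (B, Alpha): payoffs 4, 5 → best response Right.
Column against (B, Beta): payoffs -1, -4 → best response Left.
Column against (B, Gamma): payoffs 3, 9 → best response Right.
Matrix against (T, Left): payoffs 3, -8, -6 → best response Alpha.
Matrix against (T, Right): payoffs 3, 8, 1 → best response Beta.
Matrix against (B, Left): payoffs -7, 1, 3 → best response Gamma.
Matrix against (B, Right): payoffs -1, 8, -5 → best response Beta.
No profile is a mutual best response for all players.

There is no pure-strategy Nash equilibrium.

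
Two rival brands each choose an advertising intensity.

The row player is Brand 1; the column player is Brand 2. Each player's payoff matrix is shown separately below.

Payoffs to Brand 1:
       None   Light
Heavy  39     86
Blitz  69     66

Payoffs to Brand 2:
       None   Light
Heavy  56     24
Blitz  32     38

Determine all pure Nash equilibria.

This game has no pure Nash equilibrium.

Mark each player's best response to every combination of opponents' strategies; a profile where every player is best-responding is a pure Nash equilibrium.
Brand 1 against None: payoffs 39, 69 → best response Blitz.
Brand 1 against Light: payoffs 86, 66 → best response Heavy.
Brand 2 against Heavy: payoffs 56, 24 → best response None.
Brand 2 against Blitz: payoffs 32, 38 → best response Light.
No profile is a mutual best response for all players.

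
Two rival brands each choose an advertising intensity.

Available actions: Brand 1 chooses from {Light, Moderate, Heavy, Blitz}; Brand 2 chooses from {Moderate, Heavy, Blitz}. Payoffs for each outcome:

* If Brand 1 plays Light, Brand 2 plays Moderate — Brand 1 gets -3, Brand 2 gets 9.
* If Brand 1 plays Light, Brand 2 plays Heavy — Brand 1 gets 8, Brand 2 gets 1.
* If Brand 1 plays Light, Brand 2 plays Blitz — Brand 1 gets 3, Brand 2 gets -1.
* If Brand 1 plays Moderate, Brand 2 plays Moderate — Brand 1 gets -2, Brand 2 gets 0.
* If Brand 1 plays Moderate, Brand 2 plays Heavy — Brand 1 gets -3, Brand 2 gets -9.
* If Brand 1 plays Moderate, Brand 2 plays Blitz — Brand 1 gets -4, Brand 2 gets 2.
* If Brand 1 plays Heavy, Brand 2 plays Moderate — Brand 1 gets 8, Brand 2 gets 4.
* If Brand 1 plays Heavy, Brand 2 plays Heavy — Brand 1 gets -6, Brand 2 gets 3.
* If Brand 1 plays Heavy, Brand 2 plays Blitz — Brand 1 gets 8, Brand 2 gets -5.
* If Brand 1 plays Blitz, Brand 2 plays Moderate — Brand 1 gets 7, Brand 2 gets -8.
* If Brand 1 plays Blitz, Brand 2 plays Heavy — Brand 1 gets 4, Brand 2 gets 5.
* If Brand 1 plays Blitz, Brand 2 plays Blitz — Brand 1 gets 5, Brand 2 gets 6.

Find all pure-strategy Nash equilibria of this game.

The unique pure-strategy Nash equilibrium is (Heavy, Moderate).

Brand 1 against Moderate: payoffs -3, -2, 8, 7 → best response Heavy.
Brand 1 against Heavy: payoffs 8, -3, -6, 4 → best response Light.
Brand 1 against Blitz: payoffs 3, -4, 8, 5 → best response Heavy.
Brand 2 against Light: payoffs 9, 1, -1 → best response Moderate.
Brand 2 against Moderate: payoffs 0, -9, 2 → best response Blitz.
Brand 2 against Heavy: payoffs 4, 3, -5 → best response Moderate.
Brand 2 against Blitz: payoffs -8, 5, 6 → best response Blitz.
Mutual best responses: (Heavy, Moderate).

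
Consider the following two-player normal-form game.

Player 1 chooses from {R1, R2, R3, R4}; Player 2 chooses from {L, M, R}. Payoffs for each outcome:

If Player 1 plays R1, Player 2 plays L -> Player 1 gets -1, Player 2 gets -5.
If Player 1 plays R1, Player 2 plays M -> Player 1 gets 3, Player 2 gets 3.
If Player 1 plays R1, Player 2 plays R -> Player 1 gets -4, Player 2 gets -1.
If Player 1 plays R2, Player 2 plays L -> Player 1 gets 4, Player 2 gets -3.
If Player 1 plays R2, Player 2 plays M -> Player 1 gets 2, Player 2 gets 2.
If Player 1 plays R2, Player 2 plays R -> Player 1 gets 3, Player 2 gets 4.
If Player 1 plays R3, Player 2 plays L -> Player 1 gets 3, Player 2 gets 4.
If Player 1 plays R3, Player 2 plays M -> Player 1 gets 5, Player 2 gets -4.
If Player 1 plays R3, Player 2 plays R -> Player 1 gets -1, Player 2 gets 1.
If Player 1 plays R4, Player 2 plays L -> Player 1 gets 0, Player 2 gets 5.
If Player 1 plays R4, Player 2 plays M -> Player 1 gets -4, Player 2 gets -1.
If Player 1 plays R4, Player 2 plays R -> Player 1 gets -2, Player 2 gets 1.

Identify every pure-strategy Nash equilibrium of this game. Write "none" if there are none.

(R2, R)

Mark each player's best response to every combination of opponents' strategies; a profile where every player is best-responding is a pure Nash equilibrium.
Player 1 against L: payoffs -1, 4, 3, 0 → best response R2.
Player 1 against M: payoffs 3, 2, 5, -4 → best response R3.
Player 1 against R: payoffs -4, 3, -1, -2 → best response R2.
Player 2 against R1: payoffs -5, 3, -1 → best response M.
Player 2 against R2: payoffs -3, 2, 4 → best response R.
Player 2 against R3: payoffs 4, -4, 1 → best response L.
Player 2 against R4: payoffs 5, -1, 1 → best response L.
Mutual best responses: (R2, R).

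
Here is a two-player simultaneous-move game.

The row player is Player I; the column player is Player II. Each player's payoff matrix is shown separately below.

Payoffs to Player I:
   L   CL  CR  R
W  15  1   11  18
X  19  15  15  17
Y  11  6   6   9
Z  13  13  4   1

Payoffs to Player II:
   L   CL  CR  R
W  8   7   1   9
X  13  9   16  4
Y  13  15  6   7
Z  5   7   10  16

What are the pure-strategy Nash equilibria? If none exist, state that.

The pure Nash equilibria are (W, R); (X, CR).

Check each profile: it is a Nash equilibrium iff no player can strictly gain by switching unilaterally.
(W, L): Player I can switch to X (15 → 19). Not NE.
(W, CL): Player I can switch to X (1 → 15). Not NE.
(W, CR): Player I can switch to X (11 → 15). Not NE.
(W, R): Player I gets 18, best alternative 17; Player II gets 9, best alternative 8. No profitable deviation — NE.
(X, L): Player II can switch to CR (13 → 16). Not NE.
(X, CL): Player II can switch to L (9 → 13). Not NE.
(X, CR): Player I gets 15, best alternative 11; Player II gets 16, best alternative 13. No profitable deviation — NE.
(X, R): Player I can switch to W (17 → 18). Not NE.
(The remaining 8 profiles each have a profitable deviation by the same check.)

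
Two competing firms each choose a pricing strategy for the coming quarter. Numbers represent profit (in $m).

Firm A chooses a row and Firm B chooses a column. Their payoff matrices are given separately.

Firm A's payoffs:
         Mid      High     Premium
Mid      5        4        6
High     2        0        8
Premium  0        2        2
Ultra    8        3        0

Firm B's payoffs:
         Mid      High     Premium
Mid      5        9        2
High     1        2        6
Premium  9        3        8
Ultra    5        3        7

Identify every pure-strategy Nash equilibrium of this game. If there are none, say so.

(Mid, High); (High, Premium)

(Mid, Mid): Firm A can switch to Ultra (5 → 8). Not NE.
(Mid, High): Firm A gets 4, best alternative 3; Firm B gets 9, best alternative 5. No profitable deviation — NE.
(Mid, Premium): Firm A can switch to High (6 → 8). Not NE.
(High, Mid): Firm A can switch to Mid (2 → 5). Not NE.
(High, High): Firm A can switch to Mid (0 → 4). Not NE.
(High, Premium): Firm A gets 8, best alternative 6; Firm B gets 6, best alternative 2. No profitable deviation — NE.
(Premium, Mid): Firm A can switch to Mid (0 → 5). Not NE.
(Premium, High): Firm A can switch to Mid (2 → 4). Not NE.
(Premium, Premium): Firm A can switch to Mid (2 → 6). Not NE.
(Ultra, Mid): Firm B can switch to Premium (5 → 7). Not NE.
(Ultra, High): Firm A can switch to Mid (3 → 4). Not NE.
(Ultra, Premium): Firm A can switch to Mid (0 → 6). Not NE.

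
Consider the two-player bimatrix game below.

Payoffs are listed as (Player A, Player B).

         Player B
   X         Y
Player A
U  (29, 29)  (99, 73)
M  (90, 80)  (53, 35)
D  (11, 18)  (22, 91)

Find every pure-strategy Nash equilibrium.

Pure-strategy Nash equilibria: (U, Y); (M, X)

Player A against X: payoffs 29, 90, 11 → best response M.
Player A against Y: payoffs 99, 53, 22 → best response U.
Player B against U: payoffs 29, 73 → best response Y.
Player B against M: payoffs 80, 35 → best response X.
Player B against D: payoffs 18, 91 → best response Y.
Mutual best responses: (U, Y); (M, X).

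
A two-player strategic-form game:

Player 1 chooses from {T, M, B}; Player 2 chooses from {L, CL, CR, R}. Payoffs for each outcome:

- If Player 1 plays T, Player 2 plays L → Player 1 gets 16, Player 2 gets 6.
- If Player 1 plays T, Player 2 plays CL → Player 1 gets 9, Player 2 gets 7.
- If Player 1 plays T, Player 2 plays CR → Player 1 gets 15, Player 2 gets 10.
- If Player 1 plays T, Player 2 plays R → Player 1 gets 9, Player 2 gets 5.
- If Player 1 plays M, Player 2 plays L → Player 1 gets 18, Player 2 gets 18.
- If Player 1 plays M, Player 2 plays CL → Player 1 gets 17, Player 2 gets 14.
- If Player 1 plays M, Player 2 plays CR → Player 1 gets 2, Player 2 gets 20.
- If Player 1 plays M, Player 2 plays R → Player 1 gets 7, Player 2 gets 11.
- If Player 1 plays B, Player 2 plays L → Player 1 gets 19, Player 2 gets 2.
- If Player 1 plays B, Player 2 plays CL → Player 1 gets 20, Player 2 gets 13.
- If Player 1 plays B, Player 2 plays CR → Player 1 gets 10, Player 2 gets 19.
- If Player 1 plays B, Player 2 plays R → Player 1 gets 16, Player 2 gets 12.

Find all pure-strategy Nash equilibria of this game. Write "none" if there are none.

(T, L): Player 1 can switch to M (16 → 18). Not NE.
(T, CL): Player 1 can switch to M (9 → 17). Not NE.
(T, CR): Player 1 gets 15, best alternative 10; Player 2 gets 10, best alternative 7. No profitable deviation — NE.
(T, R): Player 1 can switch to B (9 → 16). Not NE.
(M, L): Player 1 can switch to B (18 → 19). Not NE.
(M, CL): Player 1 can switch to B (17 → 20). Not NE.
(M, CR): Player 1 can switch to T (2 → 15). Not NE.
(M, R): Player 1 can switch to T (7 → 9). Not NE.
(B, L): Player 2 can switch to CL (2 → 13). Not NE.
(The remaining 3 profiles each have a profitable deviation by the same check.)

Pure NE: (T, CR)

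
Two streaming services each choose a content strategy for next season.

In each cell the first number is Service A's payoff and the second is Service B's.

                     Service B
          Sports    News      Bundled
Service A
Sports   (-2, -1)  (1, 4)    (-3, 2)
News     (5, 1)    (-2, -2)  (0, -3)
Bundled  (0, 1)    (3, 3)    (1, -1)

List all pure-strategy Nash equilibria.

For each player, find the best response to each opponent profile; mutual best responses are the pure NE.
Service A against Sports: payoffs -2, 5, 0 → best response News.
Service A against News: payoffs 1, -2, 3 → best response Bundled.
Service A against Bundled: payoffs -3, 0, 1 → best response Bundled.
Service B against Sports: payoffs -1, 4, 2 → best response News.
Service B against News: payoffs 1, -2, -3 → best response Sports.
Service B against Bundled: payoffs 1, 3, -1 → best response News.
Mutual best responses: (News, Sports); (Bundled, News).

(News, Sports) and (Bundled, News)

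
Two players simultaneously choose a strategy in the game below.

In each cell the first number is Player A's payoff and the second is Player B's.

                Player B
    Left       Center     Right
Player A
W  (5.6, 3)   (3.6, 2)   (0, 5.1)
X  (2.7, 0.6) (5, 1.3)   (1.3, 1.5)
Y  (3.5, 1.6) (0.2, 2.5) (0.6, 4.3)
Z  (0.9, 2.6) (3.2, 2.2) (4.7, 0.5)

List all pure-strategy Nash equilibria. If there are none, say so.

none

(W, Left): Player B can switch to Right (3 → 5.1). Not NE.
(W, Center): Player A can switch to X (3.6 → 5). Not NE.
(W, Right): Player A can switch to X (0 → 1.3). Not NE.
(X, Left): Player A can switch to W (2.7 → 5.6). Not NE.
(X, Center): Player B can switch to Right (1.3 → 1.5). Not NE.
(X, Right): Player A can switch to Z (1.3 → 4.7). Not NE.
(Y, Left): Player A can switch to W (3.5 → 5.6). Not NE.
(Y, Center): Player A can switch to W (0.2 → 3.6). Not NE.
(Y, Right): Player A can switch to X (0.6 → 1.3). Not NE.
(Z, Left): Player A can switch to W (0.9 → 5.6). Not NE.
(Z, Center): Player A can switch to W (3.2 → 3.6). Not NE.
(Z, Right): Player B can switch to Left (0.5 → 2.6). Not NE.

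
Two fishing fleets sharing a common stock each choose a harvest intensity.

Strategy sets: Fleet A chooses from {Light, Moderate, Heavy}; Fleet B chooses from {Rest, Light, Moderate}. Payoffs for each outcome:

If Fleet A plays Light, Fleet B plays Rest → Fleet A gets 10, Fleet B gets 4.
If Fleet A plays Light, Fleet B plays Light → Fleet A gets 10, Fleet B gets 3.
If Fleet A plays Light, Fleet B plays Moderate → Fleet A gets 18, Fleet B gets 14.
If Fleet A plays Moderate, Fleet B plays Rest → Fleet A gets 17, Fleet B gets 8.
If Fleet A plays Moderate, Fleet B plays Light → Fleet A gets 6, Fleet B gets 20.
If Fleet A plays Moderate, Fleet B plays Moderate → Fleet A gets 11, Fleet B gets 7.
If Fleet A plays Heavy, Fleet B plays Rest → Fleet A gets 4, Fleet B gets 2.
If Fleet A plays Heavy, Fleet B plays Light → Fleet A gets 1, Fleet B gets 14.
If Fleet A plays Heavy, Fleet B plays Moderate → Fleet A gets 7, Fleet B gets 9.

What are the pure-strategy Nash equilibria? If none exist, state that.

Mark each player's best response to every combination of opponents' strategies; a profile where every player is best-responding is a pure Nash equilibrium.
Fleet A against Rest: payoffs 10, 17, 4 → best response Moderate.
Fleet A against Light: payoffs 10, 6, 1 → best response Light.
Fleet A against Moderate: payoffs 18, 11, 7 → best response Light.
Fleet B against Light: payoffs 4, 3, 14 → best response Moderate.
Fleet B against Moderate: payoffs 8, 20, 7 → best response Light.
Fleet B against Heavy: payoffs 2, 14, 9 → best response Light.
Mutual best responses: (Light, Moderate).

Pure NE: (Light, Moderate)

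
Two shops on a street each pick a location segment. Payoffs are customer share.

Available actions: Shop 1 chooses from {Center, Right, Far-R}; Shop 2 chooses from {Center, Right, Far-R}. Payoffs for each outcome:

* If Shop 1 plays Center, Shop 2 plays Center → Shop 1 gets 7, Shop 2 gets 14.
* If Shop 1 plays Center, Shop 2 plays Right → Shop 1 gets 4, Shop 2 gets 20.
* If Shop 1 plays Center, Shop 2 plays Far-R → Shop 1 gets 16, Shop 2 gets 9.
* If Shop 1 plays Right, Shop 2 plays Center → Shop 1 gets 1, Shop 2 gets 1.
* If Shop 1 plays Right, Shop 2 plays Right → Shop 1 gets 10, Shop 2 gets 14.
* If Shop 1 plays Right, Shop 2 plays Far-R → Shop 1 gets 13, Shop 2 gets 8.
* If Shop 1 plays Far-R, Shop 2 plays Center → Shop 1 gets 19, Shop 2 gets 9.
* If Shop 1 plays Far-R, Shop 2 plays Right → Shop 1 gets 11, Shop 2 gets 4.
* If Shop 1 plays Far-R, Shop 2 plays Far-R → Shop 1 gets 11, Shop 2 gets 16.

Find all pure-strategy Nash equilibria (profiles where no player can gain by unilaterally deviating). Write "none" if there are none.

There is no pure-strategy Nash equilibrium.

Shop 1 against Center: payoffs 7, 1, 19 → best response Far-R.
Shop 1 against Right: payoffs 4, 10, 11 → best response Far-R.
Shop 1 against Far-R: payoffs 16, 13, 11 → best response Center.
Shop 2 against Center: payoffs 14, 20, 9 → best response Right.
Shop 2 against Right: payoffs 1, 14, 8 → best response Right.
Shop 2 against Far-R: payoffs 9, 4, 16 → best response Far-R.
No profile is a mutual best response for all players.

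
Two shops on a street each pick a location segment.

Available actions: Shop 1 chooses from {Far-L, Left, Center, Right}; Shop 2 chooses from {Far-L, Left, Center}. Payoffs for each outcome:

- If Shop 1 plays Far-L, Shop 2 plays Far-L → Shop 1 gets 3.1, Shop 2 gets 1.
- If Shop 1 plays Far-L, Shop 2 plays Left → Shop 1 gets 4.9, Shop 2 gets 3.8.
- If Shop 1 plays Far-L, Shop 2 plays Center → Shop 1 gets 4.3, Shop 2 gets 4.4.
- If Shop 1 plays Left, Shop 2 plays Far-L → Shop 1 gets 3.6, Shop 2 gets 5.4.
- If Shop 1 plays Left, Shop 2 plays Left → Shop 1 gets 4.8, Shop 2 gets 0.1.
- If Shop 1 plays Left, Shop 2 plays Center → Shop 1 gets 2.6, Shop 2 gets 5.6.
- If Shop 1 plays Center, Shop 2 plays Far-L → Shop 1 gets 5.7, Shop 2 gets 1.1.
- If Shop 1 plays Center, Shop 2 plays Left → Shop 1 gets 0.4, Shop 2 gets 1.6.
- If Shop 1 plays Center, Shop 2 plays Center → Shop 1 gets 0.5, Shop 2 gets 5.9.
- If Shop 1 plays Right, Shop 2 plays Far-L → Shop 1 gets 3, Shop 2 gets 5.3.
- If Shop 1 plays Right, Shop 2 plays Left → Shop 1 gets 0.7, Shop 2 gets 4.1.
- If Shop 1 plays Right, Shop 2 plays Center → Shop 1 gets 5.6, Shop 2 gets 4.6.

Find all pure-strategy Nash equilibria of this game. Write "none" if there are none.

No pure-strategy Nash equilibrium.

For each strategy profile, look for a profitable unilateral deviation.
(Far-L, Far-L): Shop 1 can switch to Left (3.1 → 3.6). Not NE.
(Far-L, Left): Shop 2 can switch to Center (3.8 → 4.4). Not NE.
(Far-L, Center): Shop 1 can switch to Right (4.3 → 5.6). Not NE.
(Left, Far-L): Shop 1 can switch to Center (3.6 → 5.7). Not NE.
(Left, Left): Shop 1 can switch to Far-L (4.8 → 4.9). Not NE.
(Left, Center): Shop 1 can switch to Far-L (2.6 → 4.3). Not NE.
(Center, Far-L): Shop 2 can switch to Left (1.1 → 1.6). Not NE.
(Center, Left): Shop 1 can switch to Far-L (0.4 → 4.9). Not NE.
(Center, Center): Shop 1 can switch to Far-L (0.5 → 4.3). Not NE.
(Right, Far-L): Shop 1 can switch to Far-L (3 → 3.1). Not NE.
(Right, Left): Shop 1 can switch to Far-L (0.7 → 4.9). Not NE.
(Right, Center): Shop 2 can switch to Far-L (4.6 → 5.3). Not NE.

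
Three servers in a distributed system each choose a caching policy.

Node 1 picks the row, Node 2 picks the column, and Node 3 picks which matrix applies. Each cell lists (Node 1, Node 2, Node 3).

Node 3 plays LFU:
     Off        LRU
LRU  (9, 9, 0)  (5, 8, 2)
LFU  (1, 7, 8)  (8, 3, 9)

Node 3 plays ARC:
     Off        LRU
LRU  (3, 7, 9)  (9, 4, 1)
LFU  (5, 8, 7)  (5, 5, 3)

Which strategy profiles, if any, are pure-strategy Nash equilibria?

(LRU, Off, LFU): Node 3 can switch to ARC (0 → 9). Not NE.
(LRU, Off, ARC): Node 1 can switch to LFU (3 → 5). Not NE.
(LRU, LRU, LFU): Node 1 can switch to LFU (5 → 8). Not NE.
(LRU, LRU, ARC): Node 2 can switch to Off (4 → 7). Not NE.
(LFU, Off, LFU): Node 1 can switch to LRU (1 → 9). Not NE.
(LFU, Off, ARC): Node 3 can switch to LFU (7 → 8). Not NE.
(The remaining 2 profiles each have a profitable deviation by the same check.)

There is no pure-strategy Nash equilibrium.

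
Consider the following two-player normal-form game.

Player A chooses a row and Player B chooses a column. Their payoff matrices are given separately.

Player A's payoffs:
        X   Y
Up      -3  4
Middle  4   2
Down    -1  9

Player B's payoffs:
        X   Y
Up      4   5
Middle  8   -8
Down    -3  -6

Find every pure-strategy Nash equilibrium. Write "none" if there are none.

(Middle, X)

(Up, X): Player A can switch to Middle (-3 → 4). Not NE.
(Up, Y): Player A can switch to Down (4 → 9). Not NE.
(Middle, X): Player A gets 4, best alternative -1; Player B gets 8, best alternative -8. No profitable deviation — NE.
(Middle, Y): Player A can switch to Up (2 → 4). Not NE.
(Down, X): Player A can switch to Middle (-1 → 4). Not NE.
(Down, Y): Player B can switch to X (-6 → -3). Not NE.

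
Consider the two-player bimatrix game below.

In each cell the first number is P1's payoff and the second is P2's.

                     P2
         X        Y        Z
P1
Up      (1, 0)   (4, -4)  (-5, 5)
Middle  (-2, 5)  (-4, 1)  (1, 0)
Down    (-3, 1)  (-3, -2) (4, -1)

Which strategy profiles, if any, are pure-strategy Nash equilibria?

P1 against X: payoffs 1, -2, -3 → best response Up.
P1 against Y: payoffs 4, -4, -3 → best response Up.
P1 against Z: payoffs -5, 1, 4 → best response Down.
P2 against Up: payoffs 0, -4, 5 → best response Z.
P2 against Middle: payoffs 5, 1, 0 → best response X.
P2 against Down: payoffs 1, -2, -1 → best response X.
No profile is a mutual best response for all players.

There is no pure-strategy Nash equilibrium.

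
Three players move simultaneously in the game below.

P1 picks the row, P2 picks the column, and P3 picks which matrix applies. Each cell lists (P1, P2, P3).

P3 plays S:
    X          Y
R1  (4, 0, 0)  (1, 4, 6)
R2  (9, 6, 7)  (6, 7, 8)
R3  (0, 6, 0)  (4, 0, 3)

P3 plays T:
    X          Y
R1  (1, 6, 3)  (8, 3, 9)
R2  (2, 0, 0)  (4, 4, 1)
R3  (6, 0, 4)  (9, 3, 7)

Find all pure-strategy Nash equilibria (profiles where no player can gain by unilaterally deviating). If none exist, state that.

(R1, X, S): P1 can switch to R2 (4 → 9). Not NE.
(R1, X, T): P1 can switch to R2 (1 → 2). Not NE.
(R1, Y, S): P1 can switch to R2 (1 → 6). Not NE.
(R1, Y, T): P1 can switch to R3 (8 → 9). Not NE.
(R2, X, S): P2 can switch to Y (6 → 7). Not NE.
(R2, X, T): P1 can switch to R3 (2 → 6). Not NE.
(R2, Y, S): P1 gets 6, best alternative 4; P2 gets 7, best alternative 6; P3 gets 8, best alternative 1. No profitable deviation — NE.
(R3, Y, T): P1 gets 9, best alternative 8; P2 gets 3, best alternative 0; P3 gets 7, best alternative 3. No profitable deviation — NE.
(The remaining 4 profiles each have a profitable deviation by the same check.)

(R2, Y, S); (R3, Y, T)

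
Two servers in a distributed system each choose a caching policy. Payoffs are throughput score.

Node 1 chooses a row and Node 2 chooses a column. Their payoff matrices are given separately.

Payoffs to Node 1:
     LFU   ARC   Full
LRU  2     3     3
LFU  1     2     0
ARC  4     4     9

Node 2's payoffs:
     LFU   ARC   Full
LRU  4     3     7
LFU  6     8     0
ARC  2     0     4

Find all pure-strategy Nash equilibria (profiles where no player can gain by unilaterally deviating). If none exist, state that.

Mark each player's best response to every combination of opponents' strategies; a profile where every player is best-responding is a pure Nash equilibrium.
Node 1 against LFU: payoffs 2, 1, 4 → best response ARC.
Node 1 against ARC: payoffs 3, 2, 4 → best response ARC.
Node 1 against Full: payoffs 3, 0, 9 → best response ARC.
Node 2 against LRU: payoffs 4, 3, 7 → best response Full.
Node 2 against LFU: payoffs 6, 8, 0 → best response ARC.
Node 2 against ARC: payoffs 2, 0, 4 → best response Full.
Mutual best responses: (ARC, Full).

The unique pure-strategy Nash equilibrium is (ARC, Full).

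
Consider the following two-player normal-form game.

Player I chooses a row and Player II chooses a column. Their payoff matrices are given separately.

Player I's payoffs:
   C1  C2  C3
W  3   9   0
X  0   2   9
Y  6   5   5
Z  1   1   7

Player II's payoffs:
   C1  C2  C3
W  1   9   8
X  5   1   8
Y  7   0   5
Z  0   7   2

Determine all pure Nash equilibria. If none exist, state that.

Pure-strategy Nash equilibria: (W, C2) and (X, C3) and (Y, C1)

(W, C1): Player I can switch to Y (3 → 6). Not NE.
(W, C2): Player I gets 9, best alternative 5; Player II gets 9, best alternative 8. No profitable deviation — NE.
(W, C3): Player I can switch to X (0 → 9). Not NE.
(X, C1): Player I can switch to W (0 → 3). Not NE.
(X, C2): Player I can switch to W (2 → 9). Not NE.
(X, C3): Player I gets 9, best alternative 7; Player II gets 8, best alternative 5. No profitable deviation — NE.
(Y, C1): Player I gets 6, best alternative 3; Player II gets 7, best alternative 5. No profitable deviation — NE.
(Y, C2): Player I can switch to W (5 → 9). Not NE.
(Y, C3): Player I can switch to X (5 → 9). Not NE.
(Z, C1): Player I can switch to W (1 → 3). Not NE.
(Z, C2): Player I can switch to W (1 → 9). Not NE.
(Z, C3): Player I can switch to X (7 → 9). Not NE.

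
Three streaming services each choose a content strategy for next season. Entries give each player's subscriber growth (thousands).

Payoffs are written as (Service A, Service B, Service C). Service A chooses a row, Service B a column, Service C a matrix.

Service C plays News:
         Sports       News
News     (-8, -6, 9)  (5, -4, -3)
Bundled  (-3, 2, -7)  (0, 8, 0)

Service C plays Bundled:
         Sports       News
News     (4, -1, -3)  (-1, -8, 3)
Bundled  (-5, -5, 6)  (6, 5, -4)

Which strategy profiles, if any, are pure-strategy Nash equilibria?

No pure-strategy Nash equilibrium.

(News, Sports, News): Service A can switch to Bundled (-8 → -3). Not NE.
(News, Sports, Bundled): Service C can switch to News (-3 → 9). Not NE.
(News, News, News): Service C can switch to Bundled (-3 → 3). Not NE.
(News, News, Bundled): Service A can switch to Bundled (-1 → 6). Not NE.
(Bundled, Sports, News): Service B can switch to News (2 → 8). Not NE.
(Bundled, Sports, Bundled): Service A can switch to News (-5 → 4). Not NE.
(The remaining 2 profiles each have a profitable deviation by the same check.)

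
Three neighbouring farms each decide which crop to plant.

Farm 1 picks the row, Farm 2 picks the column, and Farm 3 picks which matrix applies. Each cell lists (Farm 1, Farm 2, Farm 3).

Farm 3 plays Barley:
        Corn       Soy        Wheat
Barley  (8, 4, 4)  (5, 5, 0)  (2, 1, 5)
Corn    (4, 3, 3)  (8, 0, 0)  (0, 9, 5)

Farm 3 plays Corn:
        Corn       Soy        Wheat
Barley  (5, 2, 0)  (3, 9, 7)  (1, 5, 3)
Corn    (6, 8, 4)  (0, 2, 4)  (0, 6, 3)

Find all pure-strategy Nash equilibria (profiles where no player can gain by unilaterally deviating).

Mark each player's best response to every combination of opponents' strategies; a profile where every player is best-responding is a pure Nash equilibrium.
Farm 1 against (Corn, Barley): payoffs 8, 4 → best response Barley.
Farm 1 against (Corn, Corn): payoffs 5, 6 → best response Corn.
Farm 1 against (Soy, Barley): payoffs 5, 8 → best response Corn.
Farm 1 against (Soy, Corn): payoffs 3, 0 → best response Barley.
Farm 1 against (Wheat, Barley): payoffs 2, 0 → best response Barley.
Farm 1 against (Wheat, Corn): payoffs 1, 0 → best response Barley.
Farm 2 against (Barley, Barley): payoffs 4, 5, 1 → best response Soy.
Farm 2 against (Barley, Corn): payoffs 2, 9, 5 → best response Soy.
Farm 2 against (Corn, Barley): payoffs 3, 0, 9 → best response Wheat.
Farm 2 against (Corn, Corn): payoffs 8, 2, 6 → best response Corn.
Farm 3 against (Barley, Corn): payoffs 4, 0 → best response Barley.
Farm 3 against (Barley, Soy): payoffs 0, 7 → best response Corn.
Farm 3 against (Barley, Wheat): payoffs 5, 3 → best response Barley.
Farm 3 against (Corn, Corn): payoffs 3, 4 → best response Corn.
Farm 3 against (Corn, Soy): payoffs 0, 4 → best response Corn.
Farm 3 against (Corn, Wheat): payoffs 5, 3 → best response Barley.
Mutual best responses: (Barley, Soy, Corn); (Corn, Corn, Corn).

(Barley, Soy, Corn) and (Corn, Corn, Corn)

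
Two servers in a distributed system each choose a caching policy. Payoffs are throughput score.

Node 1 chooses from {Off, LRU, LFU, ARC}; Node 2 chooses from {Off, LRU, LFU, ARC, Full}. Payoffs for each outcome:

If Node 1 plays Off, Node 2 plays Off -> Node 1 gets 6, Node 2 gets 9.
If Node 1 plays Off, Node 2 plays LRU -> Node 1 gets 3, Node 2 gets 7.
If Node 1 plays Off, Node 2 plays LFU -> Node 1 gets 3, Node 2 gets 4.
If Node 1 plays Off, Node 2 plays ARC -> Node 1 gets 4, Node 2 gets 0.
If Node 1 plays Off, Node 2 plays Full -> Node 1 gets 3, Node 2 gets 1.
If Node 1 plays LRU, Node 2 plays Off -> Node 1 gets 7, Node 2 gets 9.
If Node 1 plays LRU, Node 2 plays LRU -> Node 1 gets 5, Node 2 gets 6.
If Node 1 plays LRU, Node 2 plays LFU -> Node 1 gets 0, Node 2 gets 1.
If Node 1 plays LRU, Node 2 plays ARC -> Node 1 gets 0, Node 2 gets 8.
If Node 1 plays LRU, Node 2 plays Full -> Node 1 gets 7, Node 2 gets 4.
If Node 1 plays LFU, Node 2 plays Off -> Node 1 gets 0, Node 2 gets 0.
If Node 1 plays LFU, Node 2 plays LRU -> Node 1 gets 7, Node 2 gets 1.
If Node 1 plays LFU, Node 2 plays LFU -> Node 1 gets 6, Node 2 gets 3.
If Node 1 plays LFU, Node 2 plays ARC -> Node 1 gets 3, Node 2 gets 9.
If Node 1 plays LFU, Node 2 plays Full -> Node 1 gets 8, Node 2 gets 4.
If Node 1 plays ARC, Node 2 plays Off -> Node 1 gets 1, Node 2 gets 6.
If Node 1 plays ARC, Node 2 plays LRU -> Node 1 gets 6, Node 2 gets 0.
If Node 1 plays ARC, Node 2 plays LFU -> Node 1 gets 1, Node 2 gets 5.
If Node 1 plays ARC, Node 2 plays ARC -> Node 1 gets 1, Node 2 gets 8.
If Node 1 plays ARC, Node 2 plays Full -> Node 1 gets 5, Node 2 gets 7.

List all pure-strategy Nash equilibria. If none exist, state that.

Check each profile: it is a Nash equilibrium iff no player can strictly gain by switching unilaterally.
(Off, Off): Node 1 can switch to LRU (6 → 7). Not NE.
(Off, LRU): Node 1 can switch to LRU (3 → 5). Not NE.
(Off, LFU): Node 1 can switch to LFU (3 → 6). Not NE.
(Off, ARC): Node 2 can switch to Off (0 → 9). Not NE.
(Off, Full): Node 1 can switch to LRU (3 → 7). Not NE.
(LRU, Off): Node 1 gets 7, best alternative 6; Node 2 gets 9, best alternative 8. No profitable deviation — NE.
(LRU, LRU): Node 1 can switch to LFU (5 → 7). Not NE.
(LRU, LFU): Node 1 can switch to Off (0 → 3). Not NE.
(LRU, ARC): Node 1 can switch to Off (0 → 4). Not NE.
(The remaining 11 profiles each have a profitable deviation by the same check.)

(LRU, Off)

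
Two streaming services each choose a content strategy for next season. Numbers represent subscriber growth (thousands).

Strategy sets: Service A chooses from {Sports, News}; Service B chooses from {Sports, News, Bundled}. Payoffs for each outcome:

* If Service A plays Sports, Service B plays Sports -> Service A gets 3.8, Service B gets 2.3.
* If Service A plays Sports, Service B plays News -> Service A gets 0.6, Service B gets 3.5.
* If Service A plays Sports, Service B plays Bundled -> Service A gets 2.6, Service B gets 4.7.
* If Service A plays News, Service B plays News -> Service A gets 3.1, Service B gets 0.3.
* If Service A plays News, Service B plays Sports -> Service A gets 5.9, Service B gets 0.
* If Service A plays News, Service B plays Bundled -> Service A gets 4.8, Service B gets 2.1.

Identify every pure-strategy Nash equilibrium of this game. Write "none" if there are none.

Pure NE: (News, Bundled)

Mark each player's best response to every combination of opponents' strategies; a profile where every player is best-responding is a pure Nash equilibrium.
Service A against Sports: payoffs 3.8, 5.9 → best response News.
Service A against News: payoffs 0.6, 3.1 → best response News.
Service A against Bundled: payoffs 2.6, 4.8 → best response News.
Service B against Sports: payoffs 2.3, 3.5, 4.7 → best response Bundled.
Service B against News: payoffs 0, 0.3, 2.1 → best response Bundled.
Mutual best responses: (News, Bundled).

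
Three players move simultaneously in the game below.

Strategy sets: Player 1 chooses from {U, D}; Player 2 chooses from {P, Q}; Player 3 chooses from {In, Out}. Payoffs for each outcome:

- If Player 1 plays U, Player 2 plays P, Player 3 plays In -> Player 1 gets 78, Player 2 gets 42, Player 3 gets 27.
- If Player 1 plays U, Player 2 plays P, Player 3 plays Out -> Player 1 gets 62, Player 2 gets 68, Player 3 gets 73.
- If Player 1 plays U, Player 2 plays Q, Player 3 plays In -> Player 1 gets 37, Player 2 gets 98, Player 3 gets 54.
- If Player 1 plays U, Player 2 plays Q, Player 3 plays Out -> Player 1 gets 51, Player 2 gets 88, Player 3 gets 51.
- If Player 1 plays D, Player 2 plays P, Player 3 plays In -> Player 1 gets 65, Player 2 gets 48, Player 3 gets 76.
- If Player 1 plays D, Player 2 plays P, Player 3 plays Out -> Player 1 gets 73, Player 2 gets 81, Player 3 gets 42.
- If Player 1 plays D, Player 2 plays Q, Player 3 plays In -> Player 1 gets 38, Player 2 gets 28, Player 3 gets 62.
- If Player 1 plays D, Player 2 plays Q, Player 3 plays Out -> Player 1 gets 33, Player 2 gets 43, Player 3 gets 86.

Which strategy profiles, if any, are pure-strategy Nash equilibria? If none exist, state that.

This game has no pure Nash equilibrium.

Mark each player's best response to every combination of opponents' strategies; a profile where every player is best-responding is a pure Nash equilibrium.
Player 1 against (P, In): payoffs 78, 65 → best response U.
Player 1 against (P, Out): payoffs 62, 73 → best response D.
Player 1 against (Q, In): payoffs 37, 38 → best response D.
Player 1 against (Q, Out): payoffs 51, 33 → best response U.
Player 2 against (U, In): payoffs 42, 98 → best response Q.
Player 2 against (U, Out): payoffs 68, 88 → best response Q.
Player 2 against (D, In): payoffs 48, 28 → best response P.
Player 2 against (D, Out): payoffs 81, 43 → best response P.
Player 3 against (U, P): payoffs 27, 73 → best response Out.
Player 3 against (U, Q): payoffs 54, 51 → best response In.
Player 3 against (D, P): payoffs 76, 42 → best response In.
Player 3 against (D, Q): payoffs 62, 86 → best response Out.
No profile is a mutual best response for all players.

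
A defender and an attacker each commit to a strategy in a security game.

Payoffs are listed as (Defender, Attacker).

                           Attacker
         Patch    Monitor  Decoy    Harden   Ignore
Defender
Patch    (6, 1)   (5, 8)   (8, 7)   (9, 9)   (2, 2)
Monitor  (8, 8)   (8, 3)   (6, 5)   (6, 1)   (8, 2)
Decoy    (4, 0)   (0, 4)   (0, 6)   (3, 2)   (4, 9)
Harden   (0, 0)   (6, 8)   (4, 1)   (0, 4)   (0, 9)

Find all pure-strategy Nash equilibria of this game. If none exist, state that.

The pure Nash equilibria are (Patch, Harden) and (Monitor, Patch).

(Patch, Patch): Defender can switch to Monitor (6 → 8). Not NE.
(Patch, Monitor): Defender can switch to Monitor (5 → 8). Not NE.
(Patch, Decoy): Attacker can switch to Monitor (7 → 8). Not NE.
(Patch, Harden): Defender gets 9, best alternative 6; Attacker gets 9, best alternative 8. No profitable deviation — NE.
(Patch, Ignore): Defender can switch to Monitor (2 → 8). Not NE.
(Monitor, Patch): Defender gets 8, best alternative 6; Attacker gets 8, best alternative 5. No profitable deviation — NE.
(Monitor, Monitor): Attacker can switch to Patch (3 → 8). Not NE.
(Monitor, Decoy): Defender can switch to Patch (6 → 8). Not NE.
(Monitor, Harden): Defender can switch to Patch (6 → 9). Not NE.
(Monitor, Ignore): Attacker can switch to Patch (2 → 8). Not NE.
(Decoy, Patch): Defender can switch to Patch (4 → 6). Not NE.
(Decoy, Monitor): Defender can switch to Patch (0 → 5). Not NE.
(Decoy, Decoy): Defender can switch to Patch (0 → 8). Not NE.
(Decoy, Harden): Defender can switch to Patch (3 → 9). Not NE.
(The remaining 6 profiles each have a profitable deviation by the same check.)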